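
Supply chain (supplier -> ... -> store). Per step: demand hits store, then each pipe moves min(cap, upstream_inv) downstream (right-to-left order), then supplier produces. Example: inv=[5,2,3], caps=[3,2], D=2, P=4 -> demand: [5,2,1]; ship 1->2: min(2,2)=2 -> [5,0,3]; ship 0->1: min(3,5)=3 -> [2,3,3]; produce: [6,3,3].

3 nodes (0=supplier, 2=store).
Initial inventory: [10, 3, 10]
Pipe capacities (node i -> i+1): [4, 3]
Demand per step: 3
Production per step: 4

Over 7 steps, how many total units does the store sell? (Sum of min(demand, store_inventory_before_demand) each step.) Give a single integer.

Answer: 21

Derivation:
Step 1: sold=3 (running total=3) -> [10 4 10]
Step 2: sold=3 (running total=6) -> [10 5 10]
Step 3: sold=3 (running total=9) -> [10 6 10]
Step 4: sold=3 (running total=12) -> [10 7 10]
Step 5: sold=3 (running total=15) -> [10 8 10]
Step 6: sold=3 (running total=18) -> [10 9 10]
Step 7: sold=3 (running total=21) -> [10 10 10]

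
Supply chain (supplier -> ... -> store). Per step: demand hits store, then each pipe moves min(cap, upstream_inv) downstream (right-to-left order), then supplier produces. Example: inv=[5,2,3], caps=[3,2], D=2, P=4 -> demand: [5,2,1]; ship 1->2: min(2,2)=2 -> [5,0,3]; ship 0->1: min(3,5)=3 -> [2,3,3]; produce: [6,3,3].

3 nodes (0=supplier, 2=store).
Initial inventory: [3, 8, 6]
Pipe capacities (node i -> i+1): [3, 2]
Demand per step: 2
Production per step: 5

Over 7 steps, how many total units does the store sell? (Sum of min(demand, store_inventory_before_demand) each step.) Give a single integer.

Answer: 14

Derivation:
Step 1: sold=2 (running total=2) -> [5 9 6]
Step 2: sold=2 (running total=4) -> [7 10 6]
Step 3: sold=2 (running total=6) -> [9 11 6]
Step 4: sold=2 (running total=8) -> [11 12 6]
Step 5: sold=2 (running total=10) -> [13 13 6]
Step 6: sold=2 (running total=12) -> [15 14 6]
Step 7: sold=2 (running total=14) -> [17 15 6]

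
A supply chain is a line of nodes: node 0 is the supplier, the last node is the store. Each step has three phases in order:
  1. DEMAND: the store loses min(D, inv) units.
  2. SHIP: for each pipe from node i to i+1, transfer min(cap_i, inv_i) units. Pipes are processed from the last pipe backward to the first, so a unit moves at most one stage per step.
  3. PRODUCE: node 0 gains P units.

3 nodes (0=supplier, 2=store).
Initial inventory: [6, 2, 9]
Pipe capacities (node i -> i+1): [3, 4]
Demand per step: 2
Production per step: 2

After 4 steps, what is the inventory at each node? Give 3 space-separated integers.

Step 1: demand=2,sold=2 ship[1->2]=2 ship[0->1]=3 prod=2 -> inv=[5 3 9]
Step 2: demand=2,sold=2 ship[1->2]=3 ship[0->1]=3 prod=2 -> inv=[4 3 10]
Step 3: demand=2,sold=2 ship[1->2]=3 ship[0->1]=3 prod=2 -> inv=[3 3 11]
Step 4: demand=2,sold=2 ship[1->2]=3 ship[0->1]=3 prod=2 -> inv=[2 3 12]

2 3 12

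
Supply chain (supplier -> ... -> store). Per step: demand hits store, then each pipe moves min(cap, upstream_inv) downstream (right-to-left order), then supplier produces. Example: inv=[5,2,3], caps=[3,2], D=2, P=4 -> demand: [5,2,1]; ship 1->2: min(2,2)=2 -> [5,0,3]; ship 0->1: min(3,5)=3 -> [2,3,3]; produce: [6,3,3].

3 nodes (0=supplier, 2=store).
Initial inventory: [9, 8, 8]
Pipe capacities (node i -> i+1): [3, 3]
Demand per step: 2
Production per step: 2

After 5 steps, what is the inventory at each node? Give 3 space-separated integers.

Step 1: demand=2,sold=2 ship[1->2]=3 ship[0->1]=3 prod=2 -> inv=[8 8 9]
Step 2: demand=2,sold=2 ship[1->2]=3 ship[0->1]=3 prod=2 -> inv=[7 8 10]
Step 3: demand=2,sold=2 ship[1->2]=3 ship[0->1]=3 prod=2 -> inv=[6 8 11]
Step 4: demand=2,sold=2 ship[1->2]=3 ship[0->1]=3 prod=2 -> inv=[5 8 12]
Step 5: demand=2,sold=2 ship[1->2]=3 ship[0->1]=3 prod=2 -> inv=[4 8 13]

4 8 13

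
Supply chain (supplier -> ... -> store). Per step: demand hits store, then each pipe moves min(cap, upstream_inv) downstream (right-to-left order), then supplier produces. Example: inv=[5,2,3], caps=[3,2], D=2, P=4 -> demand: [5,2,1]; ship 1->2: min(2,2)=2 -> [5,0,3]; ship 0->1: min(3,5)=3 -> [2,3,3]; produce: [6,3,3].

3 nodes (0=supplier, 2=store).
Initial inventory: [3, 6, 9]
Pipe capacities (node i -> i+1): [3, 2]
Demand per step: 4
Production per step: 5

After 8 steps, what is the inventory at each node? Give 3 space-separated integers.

Step 1: demand=4,sold=4 ship[1->2]=2 ship[0->1]=3 prod=5 -> inv=[5 7 7]
Step 2: demand=4,sold=4 ship[1->2]=2 ship[0->1]=3 prod=5 -> inv=[7 8 5]
Step 3: demand=4,sold=4 ship[1->2]=2 ship[0->1]=3 prod=5 -> inv=[9 9 3]
Step 4: demand=4,sold=3 ship[1->2]=2 ship[0->1]=3 prod=5 -> inv=[11 10 2]
Step 5: demand=4,sold=2 ship[1->2]=2 ship[0->1]=3 prod=5 -> inv=[13 11 2]
Step 6: demand=4,sold=2 ship[1->2]=2 ship[0->1]=3 prod=5 -> inv=[15 12 2]
Step 7: demand=4,sold=2 ship[1->2]=2 ship[0->1]=3 prod=5 -> inv=[17 13 2]
Step 8: demand=4,sold=2 ship[1->2]=2 ship[0->1]=3 prod=5 -> inv=[19 14 2]

19 14 2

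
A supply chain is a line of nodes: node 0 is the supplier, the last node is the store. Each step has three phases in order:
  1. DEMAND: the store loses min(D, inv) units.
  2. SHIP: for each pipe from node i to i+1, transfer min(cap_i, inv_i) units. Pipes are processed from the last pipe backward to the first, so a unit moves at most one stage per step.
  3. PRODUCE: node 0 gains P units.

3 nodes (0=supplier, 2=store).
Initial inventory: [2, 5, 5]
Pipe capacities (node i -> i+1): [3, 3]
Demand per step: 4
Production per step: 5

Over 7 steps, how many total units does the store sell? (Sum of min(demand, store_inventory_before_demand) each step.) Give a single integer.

Step 1: sold=4 (running total=4) -> [5 4 4]
Step 2: sold=4 (running total=8) -> [7 4 3]
Step 3: sold=3 (running total=11) -> [9 4 3]
Step 4: sold=3 (running total=14) -> [11 4 3]
Step 5: sold=3 (running total=17) -> [13 4 3]
Step 6: sold=3 (running total=20) -> [15 4 3]
Step 7: sold=3 (running total=23) -> [17 4 3]

Answer: 23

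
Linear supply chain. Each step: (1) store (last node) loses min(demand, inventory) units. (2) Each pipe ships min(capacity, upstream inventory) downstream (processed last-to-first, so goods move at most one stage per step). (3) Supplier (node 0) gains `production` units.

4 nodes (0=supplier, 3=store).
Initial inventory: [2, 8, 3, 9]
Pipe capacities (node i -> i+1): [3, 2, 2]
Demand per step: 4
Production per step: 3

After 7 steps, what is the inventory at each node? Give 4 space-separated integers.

Step 1: demand=4,sold=4 ship[2->3]=2 ship[1->2]=2 ship[0->1]=2 prod=3 -> inv=[3 8 3 7]
Step 2: demand=4,sold=4 ship[2->3]=2 ship[1->2]=2 ship[0->1]=3 prod=3 -> inv=[3 9 3 5]
Step 3: demand=4,sold=4 ship[2->3]=2 ship[1->2]=2 ship[0->1]=3 prod=3 -> inv=[3 10 3 3]
Step 4: demand=4,sold=3 ship[2->3]=2 ship[1->2]=2 ship[0->1]=3 prod=3 -> inv=[3 11 3 2]
Step 5: demand=4,sold=2 ship[2->3]=2 ship[1->2]=2 ship[0->1]=3 prod=3 -> inv=[3 12 3 2]
Step 6: demand=4,sold=2 ship[2->3]=2 ship[1->2]=2 ship[0->1]=3 prod=3 -> inv=[3 13 3 2]
Step 7: demand=4,sold=2 ship[2->3]=2 ship[1->2]=2 ship[0->1]=3 prod=3 -> inv=[3 14 3 2]

3 14 3 2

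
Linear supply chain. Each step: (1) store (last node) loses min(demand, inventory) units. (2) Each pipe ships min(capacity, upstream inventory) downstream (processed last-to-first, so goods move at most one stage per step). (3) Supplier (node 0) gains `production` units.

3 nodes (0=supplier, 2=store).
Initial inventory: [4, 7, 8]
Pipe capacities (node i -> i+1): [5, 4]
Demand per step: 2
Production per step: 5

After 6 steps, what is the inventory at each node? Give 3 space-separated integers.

Step 1: demand=2,sold=2 ship[1->2]=4 ship[0->1]=4 prod=5 -> inv=[5 7 10]
Step 2: demand=2,sold=2 ship[1->2]=4 ship[0->1]=5 prod=5 -> inv=[5 8 12]
Step 3: demand=2,sold=2 ship[1->2]=4 ship[0->1]=5 prod=5 -> inv=[5 9 14]
Step 4: demand=2,sold=2 ship[1->2]=4 ship[0->1]=5 prod=5 -> inv=[5 10 16]
Step 5: demand=2,sold=2 ship[1->2]=4 ship[0->1]=5 prod=5 -> inv=[5 11 18]
Step 6: demand=2,sold=2 ship[1->2]=4 ship[0->1]=5 prod=5 -> inv=[5 12 20]

5 12 20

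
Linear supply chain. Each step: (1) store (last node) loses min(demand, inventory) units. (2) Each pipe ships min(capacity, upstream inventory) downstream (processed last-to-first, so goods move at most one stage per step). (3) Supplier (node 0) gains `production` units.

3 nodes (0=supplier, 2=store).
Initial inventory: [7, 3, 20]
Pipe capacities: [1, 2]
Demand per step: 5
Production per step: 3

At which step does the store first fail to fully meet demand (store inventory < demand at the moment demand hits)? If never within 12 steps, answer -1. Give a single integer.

Step 1: demand=5,sold=5 ship[1->2]=2 ship[0->1]=1 prod=3 -> [9 2 17]
Step 2: demand=5,sold=5 ship[1->2]=2 ship[0->1]=1 prod=3 -> [11 1 14]
Step 3: demand=5,sold=5 ship[1->2]=1 ship[0->1]=1 prod=3 -> [13 1 10]
Step 4: demand=5,sold=5 ship[1->2]=1 ship[0->1]=1 prod=3 -> [15 1 6]
Step 5: demand=5,sold=5 ship[1->2]=1 ship[0->1]=1 prod=3 -> [17 1 2]
Step 6: demand=5,sold=2 ship[1->2]=1 ship[0->1]=1 prod=3 -> [19 1 1]
Step 7: demand=5,sold=1 ship[1->2]=1 ship[0->1]=1 prod=3 -> [21 1 1]
Step 8: demand=5,sold=1 ship[1->2]=1 ship[0->1]=1 prod=3 -> [23 1 1]
Step 9: demand=5,sold=1 ship[1->2]=1 ship[0->1]=1 prod=3 -> [25 1 1]
Step 10: demand=5,sold=1 ship[1->2]=1 ship[0->1]=1 prod=3 -> [27 1 1]
Step 11: demand=5,sold=1 ship[1->2]=1 ship[0->1]=1 prod=3 -> [29 1 1]
Step 12: demand=5,sold=1 ship[1->2]=1 ship[0->1]=1 prod=3 -> [31 1 1]
First stockout at step 6

6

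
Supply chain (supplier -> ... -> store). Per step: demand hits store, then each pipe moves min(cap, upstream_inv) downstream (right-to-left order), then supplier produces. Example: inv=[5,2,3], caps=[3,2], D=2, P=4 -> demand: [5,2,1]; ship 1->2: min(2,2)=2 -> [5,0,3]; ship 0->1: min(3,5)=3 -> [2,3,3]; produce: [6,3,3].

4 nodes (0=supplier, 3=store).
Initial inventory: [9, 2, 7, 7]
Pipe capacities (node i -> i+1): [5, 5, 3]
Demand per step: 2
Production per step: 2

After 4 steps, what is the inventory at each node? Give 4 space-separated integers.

Step 1: demand=2,sold=2 ship[2->3]=3 ship[1->2]=2 ship[0->1]=5 prod=2 -> inv=[6 5 6 8]
Step 2: demand=2,sold=2 ship[2->3]=3 ship[1->2]=5 ship[0->1]=5 prod=2 -> inv=[3 5 8 9]
Step 3: demand=2,sold=2 ship[2->3]=3 ship[1->2]=5 ship[0->1]=3 prod=2 -> inv=[2 3 10 10]
Step 4: demand=2,sold=2 ship[2->3]=3 ship[1->2]=3 ship[0->1]=2 prod=2 -> inv=[2 2 10 11]

2 2 10 11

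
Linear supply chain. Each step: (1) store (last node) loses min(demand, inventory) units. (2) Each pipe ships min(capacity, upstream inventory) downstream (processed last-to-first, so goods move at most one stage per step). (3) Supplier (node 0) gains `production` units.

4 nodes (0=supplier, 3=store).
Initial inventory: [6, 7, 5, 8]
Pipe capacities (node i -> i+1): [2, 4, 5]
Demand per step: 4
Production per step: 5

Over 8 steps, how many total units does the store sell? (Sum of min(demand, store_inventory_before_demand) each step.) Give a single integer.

Answer: 30

Derivation:
Step 1: sold=4 (running total=4) -> [9 5 4 9]
Step 2: sold=4 (running total=8) -> [12 3 4 9]
Step 3: sold=4 (running total=12) -> [15 2 3 9]
Step 4: sold=4 (running total=16) -> [18 2 2 8]
Step 5: sold=4 (running total=20) -> [21 2 2 6]
Step 6: sold=4 (running total=24) -> [24 2 2 4]
Step 7: sold=4 (running total=28) -> [27 2 2 2]
Step 8: sold=2 (running total=30) -> [30 2 2 2]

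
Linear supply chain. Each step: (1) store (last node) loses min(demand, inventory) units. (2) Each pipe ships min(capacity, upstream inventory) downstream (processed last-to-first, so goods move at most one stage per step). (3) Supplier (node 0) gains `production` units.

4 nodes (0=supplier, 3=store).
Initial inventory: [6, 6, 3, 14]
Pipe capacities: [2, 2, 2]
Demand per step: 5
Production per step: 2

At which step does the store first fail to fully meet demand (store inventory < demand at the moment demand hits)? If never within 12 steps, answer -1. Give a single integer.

Step 1: demand=5,sold=5 ship[2->3]=2 ship[1->2]=2 ship[0->1]=2 prod=2 -> [6 6 3 11]
Step 2: demand=5,sold=5 ship[2->3]=2 ship[1->2]=2 ship[0->1]=2 prod=2 -> [6 6 3 8]
Step 3: demand=5,sold=5 ship[2->3]=2 ship[1->2]=2 ship[0->1]=2 prod=2 -> [6 6 3 5]
Step 4: demand=5,sold=5 ship[2->3]=2 ship[1->2]=2 ship[0->1]=2 prod=2 -> [6 6 3 2]
Step 5: demand=5,sold=2 ship[2->3]=2 ship[1->2]=2 ship[0->1]=2 prod=2 -> [6 6 3 2]
Step 6: demand=5,sold=2 ship[2->3]=2 ship[1->2]=2 ship[0->1]=2 prod=2 -> [6 6 3 2]
Step 7: demand=5,sold=2 ship[2->3]=2 ship[1->2]=2 ship[0->1]=2 prod=2 -> [6 6 3 2]
Step 8: demand=5,sold=2 ship[2->3]=2 ship[1->2]=2 ship[0->1]=2 prod=2 -> [6 6 3 2]
Step 9: demand=5,sold=2 ship[2->3]=2 ship[1->2]=2 ship[0->1]=2 prod=2 -> [6 6 3 2]
Step 10: demand=5,sold=2 ship[2->3]=2 ship[1->2]=2 ship[0->1]=2 prod=2 -> [6 6 3 2]
Step 11: demand=5,sold=2 ship[2->3]=2 ship[1->2]=2 ship[0->1]=2 prod=2 -> [6 6 3 2]
Step 12: demand=5,sold=2 ship[2->3]=2 ship[1->2]=2 ship[0->1]=2 prod=2 -> [6 6 3 2]
First stockout at step 5

5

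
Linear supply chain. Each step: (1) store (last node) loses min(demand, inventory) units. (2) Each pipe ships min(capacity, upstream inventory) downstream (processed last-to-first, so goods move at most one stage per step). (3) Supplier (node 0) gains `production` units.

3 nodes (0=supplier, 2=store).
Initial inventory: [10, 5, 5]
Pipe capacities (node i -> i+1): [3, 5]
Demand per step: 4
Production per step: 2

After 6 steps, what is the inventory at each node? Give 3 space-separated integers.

Step 1: demand=4,sold=4 ship[1->2]=5 ship[0->1]=3 prod=2 -> inv=[9 3 6]
Step 2: demand=4,sold=4 ship[1->2]=3 ship[0->1]=3 prod=2 -> inv=[8 3 5]
Step 3: demand=4,sold=4 ship[1->2]=3 ship[0->1]=3 prod=2 -> inv=[7 3 4]
Step 4: demand=4,sold=4 ship[1->2]=3 ship[0->1]=3 prod=2 -> inv=[6 3 3]
Step 5: demand=4,sold=3 ship[1->2]=3 ship[0->1]=3 prod=2 -> inv=[5 3 3]
Step 6: demand=4,sold=3 ship[1->2]=3 ship[0->1]=3 prod=2 -> inv=[4 3 3]

4 3 3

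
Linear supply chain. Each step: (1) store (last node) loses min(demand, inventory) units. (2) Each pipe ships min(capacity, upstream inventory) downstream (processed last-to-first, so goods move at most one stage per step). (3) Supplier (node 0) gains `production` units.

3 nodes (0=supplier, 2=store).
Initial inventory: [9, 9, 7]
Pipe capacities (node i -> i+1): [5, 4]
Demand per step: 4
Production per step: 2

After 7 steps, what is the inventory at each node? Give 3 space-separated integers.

Step 1: demand=4,sold=4 ship[1->2]=4 ship[0->1]=5 prod=2 -> inv=[6 10 7]
Step 2: demand=4,sold=4 ship[1->2]=4 ship[0->1]=5 prod=2 -> inv=[3 11 7]
Step 3: demand=4,sold=4 ship[1->2]=4 ship[0->1]=3 prod=2 -> inv=[2 10 7]
Step 4: demand=4,sold=4 ship[1->2]=4 ship[0->1]=2 prod=2 -> inv=[2 8 7]
Step 5: demand=4,sold=4 ship[1->2]=4 ship[0->1]=2 prod=2 -> inv=[2 6 7]
Step 6: demand=4,sold=4 ship[1->2]=4 ship[0->1]=2 prod=2 -> inv=[2 4 7]
Step 7: demand=4,sold=4 ship[1->2]=4 ship[0->1]=2 prod=2 -> inv=[2 2 7]

2 2 7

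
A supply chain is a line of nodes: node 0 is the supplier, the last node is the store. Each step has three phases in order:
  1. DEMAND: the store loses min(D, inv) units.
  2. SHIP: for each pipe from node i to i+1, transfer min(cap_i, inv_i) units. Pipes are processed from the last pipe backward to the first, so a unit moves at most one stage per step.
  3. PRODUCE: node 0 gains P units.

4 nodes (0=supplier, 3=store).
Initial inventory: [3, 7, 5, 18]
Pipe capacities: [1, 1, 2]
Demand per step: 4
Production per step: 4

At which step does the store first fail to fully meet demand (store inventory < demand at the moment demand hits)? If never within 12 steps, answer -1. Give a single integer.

Step 1: demand=4,sold=4 ship[2->3]=2 ship[1->2]=1 ship[0->1]=1 prod=4 -> [6 7 4 16]
Step 2: demand=4,sold=4 ship[2->3]=2 ship[1->2]=1 ship[0->1]=1 prod=4 -> [9 7 3 14]
Step 3: demand=4,sold=4 ship[2->3]=2 ship[1->2]=1 ship[0->1]=1 prod=4 -> [12 7 2 12]
Step 4: demand=4,sold=4 ship[2->3]=2 ship[1->2]=1 ship[0->1]=1 prod=4 -> [15 7 1 10]
Step 5: demand=4,sold=4 ship[2->3]=1 ship[1->2]=1 ship[0->1]=1 prod=4 -> [18 7 1 7]
Step 6: demand=4,sold=4 ship[2->3]=1 ship[1->2]=1 ship[0->1]=1 prod=4 -> [21 7 1 4]
Step 7: demand=4,sold=4 ship[2->3]=1 ship[1->2]=1 ship[0->1]=1 prod=4 -> [24 7 1 1]
Step 8: demand=4,sold=1 ship[2->3]=1 ship[1->2]=1 ship[0->1]=1 prod=4 -> [27 7 1 1]
Step 9: demand=4,sold=1 ship[2->3]=1 ship[1->2]=1 ship[0->1]=1 prod=4 -> [30 7 1 1]
Step 10: demand=4,sold=1 ship[2->3]=1 ship[1->2]=1 ship[0->1]=1 prod=4 -> [33 7 1 1]
Step 11: demand=4,sold=1 ship[2->3]=1 ship[1->2]=1 ship[0->1]=1 prod=4 -> [36 7 1 1]
Step 12: demand=4,sold=1 ship[2->3]=1 ship[1->2]=1 ship[0->1]=1 prod=4 -> [39 7 1 1]
First stockout at step 8

8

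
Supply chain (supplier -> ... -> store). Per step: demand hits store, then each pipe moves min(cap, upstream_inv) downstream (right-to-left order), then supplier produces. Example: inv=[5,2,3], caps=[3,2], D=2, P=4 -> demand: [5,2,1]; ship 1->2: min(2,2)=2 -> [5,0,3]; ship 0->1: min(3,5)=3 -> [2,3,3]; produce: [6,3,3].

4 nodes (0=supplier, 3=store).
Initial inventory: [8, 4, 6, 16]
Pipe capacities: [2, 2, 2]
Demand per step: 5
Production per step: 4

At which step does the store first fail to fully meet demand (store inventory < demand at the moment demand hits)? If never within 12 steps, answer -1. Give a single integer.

Step 1: demand=5,sold=5 ship[2->3]=2 ship[1->2]=2 ship[0->1]=2 prod=4 -> [10 4 6 13]
Step 2: demand=5,sold=5 ship[2->3]=2 ship[1->2]=2 ship[0->1]=2 prod=4 -> [12 4 6 10]
Step 3: demand=5,sold=5 ship[2->3]=2 ship[1->2]=2 ship[0->1]=2 prod=4 -> [14 4 6 7]
Step 4: demand=5,sold=5 ship[2->3]=2 ship[1->2]=2 ship[0->1]=2 prod=4 -> [16 4 6 4]
Step 5: demand=5,sold=4 ship[2->3]=2 ship[1->2]=2 ship[0->1]=2 prod=4 -> [18 4 6 2]
Step 6: demand=5,sold=2 ship[2->3]=2 ship[1->2]=2 ship[0->1]=2 prod=4 -> [20 4 6 2]
Step 7: demand=5,sold=2 ship[2->3]=2 ship[1->2]=2 ship[0->1]=2 prod=4 -> [22 4 6 2]
Step 8: demand=5,sold=2 ship[2->3]=2 ship[1->2]=2 ship[0->1]=2 prod=4 -> [24 4 6 2]
Step 9: demand=5,sold=2 ship[2->3]=2 ship[1->2]=2 ship[0->1]=2 prod=4 -> [26 4 6 2]
Step 10: demand=5,sold=2 ship[2->3]=2 ship[1->2]=2 ship[0->1]=2 prod=4 -> [28 4 6 2]
Step 11: demand=5,sold=2 ship[2->3]=2 ship[1->2]=2 ship[0->1]=2 prod=4 -> [30 4 6 2]
Step 12: demand=5,sold=2 ship[2->3]=2 ship[1->2]=2 ship[0->1]=2 prod=4 -> [32 4 6 2]
First stockout at step 5

5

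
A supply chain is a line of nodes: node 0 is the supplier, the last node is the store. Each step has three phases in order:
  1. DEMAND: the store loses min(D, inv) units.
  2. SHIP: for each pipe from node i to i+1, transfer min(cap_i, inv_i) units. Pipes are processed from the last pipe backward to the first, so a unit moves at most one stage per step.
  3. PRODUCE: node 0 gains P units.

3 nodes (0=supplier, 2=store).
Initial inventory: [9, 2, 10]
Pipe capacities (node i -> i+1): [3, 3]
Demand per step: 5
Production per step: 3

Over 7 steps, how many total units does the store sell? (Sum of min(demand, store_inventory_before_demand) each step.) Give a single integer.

Answer: 27

Derivation:
Step 1: sold=5 (running total=5) -> [9 3 7]
Step 2: sold=5 (running total=10) -> [9 3 5]
Step 3: sold=5 (running total=15) -> [9 3 3]
Step 4: sold=3 (running total=18) -> [9 3 3]
Step 5: sold=3 (running total=21) -> [9 3 3]
Step 6: sold=3 (running total=24) -> [9 3 3]
Step 7: sold=3 (running total=27) -> [9 3 3]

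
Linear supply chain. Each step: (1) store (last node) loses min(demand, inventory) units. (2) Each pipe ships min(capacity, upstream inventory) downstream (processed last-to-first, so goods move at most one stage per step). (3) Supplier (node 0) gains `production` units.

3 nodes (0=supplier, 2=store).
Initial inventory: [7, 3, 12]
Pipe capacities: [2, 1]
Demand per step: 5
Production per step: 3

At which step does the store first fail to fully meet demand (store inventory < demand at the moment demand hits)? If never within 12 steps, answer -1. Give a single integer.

Step 1: demand=5,sold=5 ship[1->2]=1 ship[0->1]=2 prod=3 -> [8 4 8]
Step 2: demand=5,sold=5 ship[1->2]=1 ship[0->1]=2 prod=3 -> [9 5 4]
Step 3: demand=5,sold=4 ship[1->2]=1 ship[0->1]=2 prod=3 -> [10 6 1]
Step 4: demand=5,sold=1 ship[1->2]=1 ship[0->1]=2 prod=3 -> [11 7 1]
Step 5: demand=5,sold=1 ship[1->2]=1 ship[0->1]=2 prod=3 -> [12 8 1]
Step 6: demand=5,sold=1 ship[1->2]=1 ship[0->1]=2 prod=3 -> [13 9 1]
Step 7: demand=5,sold=1 ship[1->2]=1 ship[0->1]=2 prod=3 -> [14 10 1]
Step 8: demand=5,sold=1 ship[1->2]=1 ship[0->1]=2 prod=3 -> [15 11 1]
Step 9: demand=5,sold=1 ship[1->2]=1 ship[0->1]=2 prod=3 -> [16 12 1]
Step 10: demand=5,sold=1 ship[1->2]=1 ship[0->1]=2 prod=3 -> [17 13 1]
Step 11: demand=5,sold=1 ship[1->2]=1 ship[0->1]=2 prod=3 -> [18 14 1]
Step 12: demand=5,sold=1 ship[1->2]=1 ship[0->1]=2 prod=3 -> [19 15 1]
First stockout at step 3

3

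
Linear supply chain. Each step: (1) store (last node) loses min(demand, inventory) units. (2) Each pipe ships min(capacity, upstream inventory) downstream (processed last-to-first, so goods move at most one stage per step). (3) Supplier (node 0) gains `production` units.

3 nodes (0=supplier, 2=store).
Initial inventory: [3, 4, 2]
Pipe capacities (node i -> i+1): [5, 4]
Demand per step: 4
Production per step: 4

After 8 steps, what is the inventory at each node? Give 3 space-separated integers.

Step 1: demand=4,sold=2 ship[1->2]=4 ship[0->1]=3 prod=4 -> inv=[4 3 4]
Step 2: demand=4,sold=4 ship[1->2]=3 ship[0->1]=4 prod=4 -> inv=[4 4 3]
Step 3: demand=4,sold=3 ship[1->2]=4 ship[0->1]=4 prod=4 -> inv=[4 4 4]
Step 4: demand=4,sold=4 ship[1->2]=4 ship[0->1]=4 prod=4 -> inv=[4 4 4]
Step 5: demand=4,sold=4 ship[1->2]=4 ship[0->1]=4 prod=4 -> inv=[4 4 4]
Step 6: demand=4,sold=4 ship[1->2]=4 ship[0->1]=4 prod=4 -> inv=[4 4 4]
Step 7: demand=4,sold=4 ship[1->2]=4 ship[0->1]=4 prod=4 -> inv=[4 4 4]
Step 8: demand=4,sold=4 ship[1->2]=4 ship[0->1]=4 prod=4 -> inv=[4 4 4]

4 4 4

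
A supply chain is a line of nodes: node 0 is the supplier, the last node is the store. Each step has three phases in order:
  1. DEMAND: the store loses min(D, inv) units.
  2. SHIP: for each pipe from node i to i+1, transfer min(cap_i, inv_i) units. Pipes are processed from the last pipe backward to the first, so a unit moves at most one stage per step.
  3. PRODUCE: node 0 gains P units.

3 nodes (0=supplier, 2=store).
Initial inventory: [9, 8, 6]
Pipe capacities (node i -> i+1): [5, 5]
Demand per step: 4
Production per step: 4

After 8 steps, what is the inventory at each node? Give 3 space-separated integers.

Step 1: demand=4,sold=4 ship[1->2]=5 ship[0->1]=5 prod=4 -> inv=[8 8 7]
Step 2: demand=4,sold=4 ship[1->2]=5 ship[0->1]=5 prod=4 -> inv=[7 8 8]
Step 3: demand=4,sold=4 ship[1->2]=5 ship[0->1]=5 prod=4 -> inv=[6 8 9]
Step 4: demand=4,sold=4 ship[1->2]=5 ship[0->1]=5 prod=4 -> inv=[5 8 10]
Step 5: demand=4,sold=4 ship[1->2]=5 ship[0->1]=5 prod=4 -> inv=[4 8 11]
Step 6: demand=4,sold=4 ship[1->2]=5 ship[0->1]=4 prod=4 -> inv=[4 7 12]
Step 7: demand=4,sold=4 ship[1->2]=5 ship[0->1]=4 prod=4 -> inv=[4 6 13]
Step 8: demand=4,sold=4 ship[1->2]=5 ship[0->1]=4 prod=4 -> inv=[4 5 14]

4 5 14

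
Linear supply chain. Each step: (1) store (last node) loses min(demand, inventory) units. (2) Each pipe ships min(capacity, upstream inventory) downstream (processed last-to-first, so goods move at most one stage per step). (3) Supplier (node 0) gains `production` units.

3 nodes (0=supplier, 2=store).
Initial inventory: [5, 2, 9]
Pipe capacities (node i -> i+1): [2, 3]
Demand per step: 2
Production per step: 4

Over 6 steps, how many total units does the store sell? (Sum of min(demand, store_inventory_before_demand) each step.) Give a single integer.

Answer: 12

Derivation:
Step 1: sold=2 (running total=2) -> [7 2 9]
Step 2: sold=2 (running total=4) -> [9 2 9]
Step 3: sold=2 (running total=6) -> [11 2 9]
Step 4: sold=2 (running total=8) -> [13 2 9]
Step 5: sold=2 (running total=10) -> [15 2 9]
Step 6: sold=2 (running total=12) -> [17 2 9]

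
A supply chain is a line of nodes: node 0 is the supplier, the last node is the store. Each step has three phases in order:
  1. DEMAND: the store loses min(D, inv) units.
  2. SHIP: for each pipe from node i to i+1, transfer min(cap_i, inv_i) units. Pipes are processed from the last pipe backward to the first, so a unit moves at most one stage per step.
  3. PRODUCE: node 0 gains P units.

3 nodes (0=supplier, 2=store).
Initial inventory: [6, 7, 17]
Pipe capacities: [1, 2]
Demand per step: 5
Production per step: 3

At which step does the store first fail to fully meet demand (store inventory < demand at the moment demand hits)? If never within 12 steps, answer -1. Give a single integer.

Step 1: demand=5,sold=5 ship[1->2]=2 ship[0->1]=1 prod=3 -> [8 6 14]
Step 2: demand=5,sold=5 ship[1->2]=2 ship[0->1]=1 prod=3 -> [10 5 11]
Step 3: demand=5,sold=5 ship[1->2]=2 ship[0->1]=1 prod=3 -> [12 4 8]
Step 4: demand=5,sold=5 ship[1->2]=2 ship[0->1]=1 prod=3 -> [14 3 5]
Step 5: demand=5,sold=5 ship[1->2]=2 ship[0->1]=1 prod=3 -> [16 2 2]
Step 6: demand=5,sold=2 ship[1->2]=2 ship[0->1]=1 prod=3 -> [18 1 2]
Step 7: demand=5,sold=2 ship[1->2]=1 ship[0->1]=1 prod=3 -> [20 1 1]
Step 8: demand=5,sold=1 ship[1->2]=1 ship[0->1]=1 prod=3 -> [22 1 1]
Step 9: demand=5,sold=1 ship[1->2]=1 ship[0->1]=1 prod=3 -> [24 1 1]
Step 10: demand=5,sold=1 ship[1->2]=1 ship[0->1]=1 prod=3 -> [26 1 1]
Step 11: demand=5,sold=1 ship[1->2]=1 ship[0->1]=1 prod=3 -> [28 1 1]
Step 12: demand=5,sold=1 ship[1->2]=1 ship[0->1]=1 prod=3 -> [30 1 1]
First stockout at step 6

6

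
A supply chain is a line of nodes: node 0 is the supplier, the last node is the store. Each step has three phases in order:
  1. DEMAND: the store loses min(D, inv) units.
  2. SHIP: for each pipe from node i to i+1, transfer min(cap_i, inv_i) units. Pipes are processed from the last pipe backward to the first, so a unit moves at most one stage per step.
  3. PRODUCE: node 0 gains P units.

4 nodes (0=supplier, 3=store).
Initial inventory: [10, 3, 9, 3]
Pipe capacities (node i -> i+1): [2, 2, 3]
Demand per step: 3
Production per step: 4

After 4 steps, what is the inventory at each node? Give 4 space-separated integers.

Step 1: demand=3,sold=3 ship[2->3]=3 ship[1->2]=2 ship[0->1]=2 prod=4 -> inv=[12 3 8 3]
Step 2: demand=3,sold=3 ship[2->3]=3 ship[1->2]=2 ship[0->1]=2 prod=4 -> inv=[14 3 7 3]
Step 3: demand=3,sold=3 ship[2->3]=3 ship[1->2]=2 ship[0->1]=2 prod=4 -> inv=[16 3 6 3]
Step 4: demand=3,sold=3 ship[2->3]=3 ship[1->2]=2 ship[0->1]=2 prod=4 -> inv=[18 3 5 3]

18 3 5 3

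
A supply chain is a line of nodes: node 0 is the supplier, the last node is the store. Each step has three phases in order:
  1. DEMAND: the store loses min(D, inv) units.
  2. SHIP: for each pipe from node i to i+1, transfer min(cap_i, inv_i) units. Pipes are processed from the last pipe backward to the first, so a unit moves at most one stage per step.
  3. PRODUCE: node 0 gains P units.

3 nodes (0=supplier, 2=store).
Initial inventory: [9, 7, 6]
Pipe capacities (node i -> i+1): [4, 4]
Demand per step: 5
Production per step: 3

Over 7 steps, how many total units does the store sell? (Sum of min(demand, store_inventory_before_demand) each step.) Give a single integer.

Answer: 30

Derivation:
Step 1: sold=5 (running total=5) -> [8 7 5]
Step 2: sold=5 (running total=10) -> [7 7 4]
Step 3: sold=4 (running total=14) -> [6 7 4]
Step 4: sold=4 (running total=18) -> [5 7 4]
Step 5: sold=4 (running total=22) -> [4 7 4]
Step 6: sold=4 (running total=26) -> [3 7 4]
Step 7: sold=4 (running total=30) -> [3 6 4]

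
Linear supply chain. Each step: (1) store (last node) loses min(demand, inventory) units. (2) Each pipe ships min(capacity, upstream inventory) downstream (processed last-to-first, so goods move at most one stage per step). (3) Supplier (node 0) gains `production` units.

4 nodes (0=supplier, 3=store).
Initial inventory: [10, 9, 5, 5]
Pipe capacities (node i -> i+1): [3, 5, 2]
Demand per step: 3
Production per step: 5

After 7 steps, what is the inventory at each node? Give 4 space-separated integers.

Step 1: demand=3,sold=3 ship[2->3]=2 ship[1->2]=5 ship[0->1]=3 prod=5 -> inv=[12 7 8 4]
Step 2: demand=3,sold=3 ship[2->3]=2 ship[1->2]=5 ship[0->1]=3 prod=5 -> inv=[14 5 11 3]
Step 3: demand=3,sold=3 ship[2->3]=2 ship[1->2]=5 ship[0->1]=3 prod=5 -> inv=[16 3 14 2]
Step 4: demand=3,sold=2 ship[2->3]=2 ship[1->2]=3 ship[0->1]=3 prod=5 -> inv=[18 3 15 2]
Step 5: demand=3,sold=2 ship[2->3]=2 ship[1->2]=3 ship[0->1]=3 prod=5 -> inv=[20 3 16 2]
Step 6: demand=3,sold=2 ship[2->3]=2 ship[1->2]=3 ship[0->1]=3 prod=5 -> inv=[22 3 17 2]
Step 7: demand=3,sold=2 ship[2->3]=2 ship[1->2]=3 ship[0->1]=3 prod=5 -> inv=[24 3 18 2]

24 3 18 2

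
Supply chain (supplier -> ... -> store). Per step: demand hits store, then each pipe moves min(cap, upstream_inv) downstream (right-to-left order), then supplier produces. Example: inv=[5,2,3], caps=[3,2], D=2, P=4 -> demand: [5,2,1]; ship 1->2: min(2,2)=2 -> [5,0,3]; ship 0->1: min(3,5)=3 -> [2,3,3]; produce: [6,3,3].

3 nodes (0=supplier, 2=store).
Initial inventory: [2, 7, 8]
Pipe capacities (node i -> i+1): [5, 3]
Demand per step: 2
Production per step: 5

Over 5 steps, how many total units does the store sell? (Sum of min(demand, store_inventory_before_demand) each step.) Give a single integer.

Answer: 10

Derivation:
Step 1: sold=2 (running total=2) -> [5 6 9]
Step 2: sold=2 (running total=4) -> [5 8 10]
Step 3: sold=2 (running total=6) -> [5 10 11]
Step 4: sold=2 (running total=8) -> [5 12 12]
Step 5: sold=2 (running total=10) -> [5 14 13]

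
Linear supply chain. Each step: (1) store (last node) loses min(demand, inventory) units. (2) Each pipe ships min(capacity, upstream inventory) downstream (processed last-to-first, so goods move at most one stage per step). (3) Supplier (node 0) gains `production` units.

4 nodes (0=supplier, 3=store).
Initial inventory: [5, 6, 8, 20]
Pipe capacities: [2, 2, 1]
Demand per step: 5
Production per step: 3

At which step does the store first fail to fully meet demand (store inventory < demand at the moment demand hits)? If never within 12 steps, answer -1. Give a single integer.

Step 1: demand=5,sold=5 ship[2->3]=1 ship[1->2]=2 ship[0->1]=2 prod=3 -> [6 6 9 16]
Step 2: demand=5,sold=5 ship[2->3]=1 ship[1->2]=2 ship[0->1]=2 prod=3 -> [7 6 10 12]
Step 3: demand=5,sold=5 ship[2->3]=1 ship[1->2]=2 ship[0->1]=2 prod=3 -> [8 6 11 8]
Step 4: demand=5,sold=5 ship[2->3]=1 ship[1->2]=2 ship[0->1]=2 prod=3 -> [9 6 12 4]
Step 5: demand=5,sold=4 ship[2->3]=1 ship[1->2]=2 ship[0->1]=2 prod=3 -> [10 6 13 1]
Step 6: demand=5,sold=1 ship[2->3]=1 ship[1->2]=2 ship[0->1]=2 prod=3 -> [11 6 14 1]
Step 7: demand=5,sold=1 ship[2->3]=1 ship[1->2]=2 ship[0->1]=2 prod=3 -> [12 6 15 1]
Step 8: demand=5,sold=1 ship[2->3]=1 ship[1->2]=2 ship[0->1]=2 prod=3 -> [13 6 16 1]
Step 9: demand=5,sold=1 ship[2->3]=1 ship[1->2]=2 ship[0->1]=2 prod=3 -> [14 6 17 1]
Step 10: demand=5,sold=1 ship[2->3]=1 ship[1->2]=2 ship[0->1]=2 prod=3 -> [15 6 18 1]
Step 11: demand=5,sold=1 ship[2->3]=1 ship[1->2]=2 ship[0->1]=2 prod=3 -> [16 6 19 1]
Step 12: demand=5,sold=1 ship[2->3]=1 ship[1->2]=2 ship[0->1]=2 prod=3 -> [17 6 20 1]
First stockout at step 5

5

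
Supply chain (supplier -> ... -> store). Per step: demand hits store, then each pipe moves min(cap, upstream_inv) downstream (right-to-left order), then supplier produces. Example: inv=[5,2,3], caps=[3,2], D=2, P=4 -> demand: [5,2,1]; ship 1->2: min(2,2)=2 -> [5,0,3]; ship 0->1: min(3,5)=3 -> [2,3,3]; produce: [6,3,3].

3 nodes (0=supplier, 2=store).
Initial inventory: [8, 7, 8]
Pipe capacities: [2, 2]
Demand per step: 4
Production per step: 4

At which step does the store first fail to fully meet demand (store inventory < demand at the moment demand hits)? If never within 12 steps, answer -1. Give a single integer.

Step 1: demand=4,sold=4 ship[1->2]=2 ship[0->1]=2 prod=4 -> [10 7 6]
Step 2: demand=4,sold=4 ship[1->2]=2 ship[0->1]=2 prod=4 -> [12 7 4]
Step 3: demand=4,sold=4 ship[1->2]=2 ship[0->1]=2 prod=4 -> [14 7 2]
Step 4: demand=4,sold=2 ship[1->2]=2 ship[0->1]=2 prod=4 -> [16 7 2]
Step 5: demand=4,sold=2 ship[1->2]=2 ship[0->1]=2 prod=4 -> [18 7 2]
Step 6: demand=4,sold=2 ship[1->2]=2 ship[0->1]=2 prod=4 -> [20 7 2]
Step 7: demand=4,sold=2 ship[1->2]=2 ship[0->1]=2 prod=4 -> [22 7 2]
Step 8: demand=4,sold=2 ship[1->2]=2 ship[0->1]=2 prod=4 -> [24 7 2]
Step 9: demand=4,sold=2 ship[1->2]=2 ship[0->1]=2 prod=4 -> [26 7 2]
Step 10: demand=4,sold=2 ship[1->2]=2 ship[0->1]=2 prod=4 -> [28 7 2]
Step 11: demand=4,sold=2 ship[1->2]=2 ship[0->1]=2 prod=4 -> [30 7 2]
Step 12: demand=4,sold=2 ship[1->2]=2 ship[0->1]=2 prod=4 -> [32 7 2]
First stockout at step 4

4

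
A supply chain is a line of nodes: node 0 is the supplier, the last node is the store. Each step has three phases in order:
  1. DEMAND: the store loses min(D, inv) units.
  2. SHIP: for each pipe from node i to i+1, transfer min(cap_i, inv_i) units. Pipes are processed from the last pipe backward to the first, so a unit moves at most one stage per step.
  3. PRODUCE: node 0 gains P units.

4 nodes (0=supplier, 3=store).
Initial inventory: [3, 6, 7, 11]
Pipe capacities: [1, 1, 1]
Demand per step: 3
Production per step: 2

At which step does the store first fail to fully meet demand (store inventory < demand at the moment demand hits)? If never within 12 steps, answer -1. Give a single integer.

Step 1: demand=3,sold=3 ship[2->3]=1 ship[1->2]=1 ship[0->1]=1 prod=2 -> [4 6 7 9]
Step 2: demand=3,sold=3 ship[2->3]=1 ship[1->2]=1 ship[0->1]=1 prod=2 -> [5 6 7 7]
Step 3: demand=3,sold=3 ship[2->3]=1 ship[1->2]=1 ship[0->1]=1 prod=2 -> [6 6 7 5]
Step 4: demand=3,sold=3 ship[2->3]=1 ship[1->2]=1 ship[0->1]=1 prod=2 -> [7 6 7 3]
Step 5: demand=3,sold=3 ship[2->3]=1 ship[1->2]=1 ship[0->1]=1 prod=2 -> [8 6 7 1]
Step 6: demand=3,sold=1 ship[2->3]=1 ship[1->2]=1 ship[0->1]=1 prod=2 -> [9 6 7 1]
Step 7: demand=3,sold=1 ship[2->3]=1 ship[1->2]=1 ship[0->1]=1 prod=2 -> [10 6 7 1]
Step 8: demand=3,sold=1 ship[2->3]=1 ship[1->2]=1 ship[0->1]=1 prod=2 -> [11 6 7 1]
Step 9: demand=3,sold=1 ship[2->3]=1 ship[1->2]=1 ship[0->1]=1 prod=2 -> [12 6 7 1]
Step 10: demand=3,sold=1 ship[2->3]=1 ship[1->2]=1 ship[0->1]=1 prod=2 -> [13 6 7 1]
Step 11: demand=3,sold=1 ship[2->3]=1 ship[1->2]=1 ship[0->1]=1 prod=2 -> [14 6 7 1]
Step 12: demand=3,sold=1 ship[2->3]=1 ship[1->2]=1 ship[0->1]=1 prod=2 -> [15 6 7 1]
First stockout at step 6

6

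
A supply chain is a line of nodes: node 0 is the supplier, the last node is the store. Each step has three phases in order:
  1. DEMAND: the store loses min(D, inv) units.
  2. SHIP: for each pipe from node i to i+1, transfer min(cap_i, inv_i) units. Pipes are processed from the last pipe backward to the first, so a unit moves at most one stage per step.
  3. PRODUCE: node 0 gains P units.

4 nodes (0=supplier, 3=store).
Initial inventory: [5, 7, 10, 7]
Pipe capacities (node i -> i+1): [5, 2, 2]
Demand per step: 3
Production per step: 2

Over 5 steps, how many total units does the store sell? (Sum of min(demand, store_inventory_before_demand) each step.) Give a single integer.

Answer: 15

Derivation:
Step 1: sold=3 (running total=3) -> [2 10 10 6]
Step 2: sold=3 (running total=6) -> [2 10 10 5]
Step 3: sold=3 (running total=9) -> [2 10 10 4]
Step 4: sold=3 (running total=12) -> [2 10 10 3]
Step 5: sold=3 (running total=15) -> [2 10 10 2]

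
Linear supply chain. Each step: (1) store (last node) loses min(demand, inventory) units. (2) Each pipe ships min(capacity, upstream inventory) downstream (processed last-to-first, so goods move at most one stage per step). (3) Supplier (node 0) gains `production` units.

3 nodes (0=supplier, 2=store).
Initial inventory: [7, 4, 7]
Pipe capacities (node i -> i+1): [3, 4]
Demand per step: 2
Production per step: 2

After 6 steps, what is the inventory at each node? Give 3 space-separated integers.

Step 1: demand=2,sold=2 ship[1->2]=4 ship[0->1]=3 prod=2 -> inv=[6 3 9]
Step 2: demand=2,sold=2 ship[1->2]=3 ship[0->1]=3 prod=2 -> inv=[5 3 10]
Step 3: demand=2,sold=2 ship[1->2]=3 ship[0->1]=3 prod=2 -> inv=[4 3 11]
Step 4: demand=2,sold=2 ship[1->2]=3 ship[0->1]=3 prod=2 -> inv=[3 3 12]
Step 5: demand=2,sold=2 ship[1->2]=3 ship[0->1]=3 prod=2 -> inv=[2 3 13]
Step 6: demand=2,sold=2 ship[1->2]=3 ship[0->1]=2 prod=2 -> inv=[2 2 14]

2 2 14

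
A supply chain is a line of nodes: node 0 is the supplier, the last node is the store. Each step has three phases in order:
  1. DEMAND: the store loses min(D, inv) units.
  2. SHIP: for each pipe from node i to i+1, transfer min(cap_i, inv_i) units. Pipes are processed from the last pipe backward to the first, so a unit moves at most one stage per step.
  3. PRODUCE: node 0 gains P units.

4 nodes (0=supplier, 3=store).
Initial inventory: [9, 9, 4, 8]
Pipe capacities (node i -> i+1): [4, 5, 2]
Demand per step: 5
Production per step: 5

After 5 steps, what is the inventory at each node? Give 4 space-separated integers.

Step 1: demand=5,sold=5 ship[2->3]=2 ship[1->2]=5 ship[0->1]=4 prod=5 -> inv=[10 8 7 5]
Step 2: demand=5,sold=5 ship[2->3]=2 ship[1->2]=5 ship[0->1]=4 prod=5 -> inv=[11 7 10 2]
Step 3: demand=5,sold=2 ship[2->3]=2 ship[1->2]=5 ship[0->1]=4 prod=5 -> inv=[12 6 13 2]
Step 4: demand=5,sold=2 ship[2->3]=2 ship[1->2]=5 ship[0->1]=4 prod=5 -> inv=[13 5 16 2]
Step 5: demand=5,sold=2 ship[2->3]=2 ship[1->2]=5 ship[0->1]=4 prod=5 -> inv=[14 4 19 2]

14 4 19 2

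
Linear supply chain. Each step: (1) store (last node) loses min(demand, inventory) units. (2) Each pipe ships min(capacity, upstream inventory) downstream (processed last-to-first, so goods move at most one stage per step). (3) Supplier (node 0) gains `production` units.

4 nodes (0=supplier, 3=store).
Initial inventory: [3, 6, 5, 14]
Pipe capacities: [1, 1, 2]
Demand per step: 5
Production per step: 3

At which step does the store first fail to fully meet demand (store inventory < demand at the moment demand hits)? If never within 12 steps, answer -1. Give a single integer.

Step 1: demand=5,sold=5 ship[2->3]=2 ship[1->2]=1 ship[0->1]=1 prod=3 -> [5 6 4 11]
Step 2: demand=5,sold=5 ship[2->3]=2 ship[1->2]=1 ship[0->1]=1 prod=3 -> [7 6 3 8]
Step 3: demand=5,sold=5 ship[2->3]=2 ship[1->2]=1 ship[0->1]=1 prod=3 -> [9 6 2 5]
Step 4: demand=5,sold=5 ship[2->3]=2 ship[1->2]=1 ship[0->1]=1 prod=3 -> [11 6 1 2]
Step 5: demand=5,sold=2 ship[2->3]=1 ship[1->2]=1 ship[0->1]=1 prod=3 -> [13 6 1 1]
Step 6: demand=5,sold=1 ship[2->3]=1 ship[1->2]=1 ship[0->1]=1 prod=3 -> [15 6 1 1]
Step 7: demand=5,sold=1 ship[2->3]=1 ship[1->2]=1 ship[0->1]=1 prod=3 -> [17 6 1 1]
Step 8: demand=5,sold=1 ship[2->3]=1 ship[1->2]=1 ship[0->1]=1 prod=3 -> [19 6 1 1]
Step 9: demand=5,sold=1 ship[2->3]=1 ship[1->2]=1 ship[0->1]=1 prod=3 -> [21 6 1 1]
Step 10: demand=5,sold=1 ship[2->3]=1 ship[1->2]=1 ship[0->1]=1 prod=3 -> [23 6 1 1]
Step 11: demand=5,sold=1 ship[2->3]=1 ship[1->2]=1 ship[0->1]=1 prod=3 -> [25 6 1 1]
Step 12: demand=5,sold=1 ship[2->3]=1 ship[1->2]=1 ship[0->1]=1 prod=3 -> [27 6 1 1]
First stockout at step 5

5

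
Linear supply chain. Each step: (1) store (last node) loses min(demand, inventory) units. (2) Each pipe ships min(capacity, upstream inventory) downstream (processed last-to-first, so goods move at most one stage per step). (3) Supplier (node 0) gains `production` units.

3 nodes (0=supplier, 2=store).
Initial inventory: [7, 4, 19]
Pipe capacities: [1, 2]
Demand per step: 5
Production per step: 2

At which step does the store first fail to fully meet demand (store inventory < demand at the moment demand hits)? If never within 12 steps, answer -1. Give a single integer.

Step 1: demand=5,sold=5 ship[1->2]=2 ship[0->1]=1 prod=2 -> [8 3 16]
Step 2: demand=5,sold=5 ship[1->2]=2 ship[0->1]=1 prod=2 -> [9 2 13]
Step 3: demand=5,sold=5 ship[1->2]=2 ship[0->1]=1 prod=2 -> [10 1 10]
Step 4: demand=5,sold=5 ship[1->2]=1 ship[0->1]=1 prod=2 -> [11 1 6]
Step 5: demand=5,sold=5 ship[1->2]=1 ship[0->1]=1 prod=2 -> [12 1 2]
Step 6: demand=5,sold=2 ship[1->2]=1 ship[0->1]=1 prod=2 -> [13 1 1]
Step 7: demand=5,sold=1 ship[1->2]=1 ship[0->1]=1 prod=2 -> [14 1 1]
Step 8: demand=5,sold=1 ship[1->2]=1 ship[0->1]=1 prod=2 -> [15 1 1]
Step 9: demand=5,sold=1 ship[1->2]=1 ship[0->1]=1 prod=2 -> [16 1 1]
Step 10: demand=5,sold=1 ship[1->2]=1 ship[0->1]=1 prod=2 -> [17 1 1]
Step 11: demand=5,sold=1 ship[1->2]=1 ship[0->1]=1 prod=2 -> [18 1 1]
Step 12: demand=5,sold=1 ship[1->2]=1 ship[0->1]=1 prod=2 -> [19 1 1]
First stockout at step 6

6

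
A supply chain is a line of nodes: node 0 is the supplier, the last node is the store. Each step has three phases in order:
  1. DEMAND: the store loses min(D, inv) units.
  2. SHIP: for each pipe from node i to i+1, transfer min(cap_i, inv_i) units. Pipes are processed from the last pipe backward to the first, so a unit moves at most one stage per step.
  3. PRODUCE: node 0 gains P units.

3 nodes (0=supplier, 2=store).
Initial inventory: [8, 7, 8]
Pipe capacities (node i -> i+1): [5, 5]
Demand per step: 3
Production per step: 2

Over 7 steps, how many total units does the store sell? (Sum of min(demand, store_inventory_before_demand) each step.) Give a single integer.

Step 1: sold=3 (running total=3) -> [5 7 10]
Step 2: sold=3 (running total=6) -> [2 7 12]
Step 3: sold=3 (running total=9) -> [2 4 14]
Step 4: sold=3 (running total=12) -> [2 2 15]
Step 5: sold=3 (running total=15) -> [2 2 14]
Step 6: sold=3 (running total=18) -> [2 2 13]
Step 7: sold=3 (running total=21) -> [2 2 12]

Answer: 21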